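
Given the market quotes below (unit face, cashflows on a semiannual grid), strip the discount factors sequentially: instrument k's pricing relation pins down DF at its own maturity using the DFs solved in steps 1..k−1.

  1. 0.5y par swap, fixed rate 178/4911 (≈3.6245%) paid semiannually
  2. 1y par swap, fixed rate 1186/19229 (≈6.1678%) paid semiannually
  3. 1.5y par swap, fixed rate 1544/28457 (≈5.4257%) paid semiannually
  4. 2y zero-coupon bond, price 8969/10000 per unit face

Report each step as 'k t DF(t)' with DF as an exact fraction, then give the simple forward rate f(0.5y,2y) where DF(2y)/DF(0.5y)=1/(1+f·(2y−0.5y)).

step 1 [0.5y] swap r/2=89/4911: DF=(1 − 89/4911·(0))/(1+89/4911) = 4911/5000 ≈ 0.982200
step 2 [1y] swap r/2=593/19229: DF=(1 − 593/19229·(0.982200))/(1+593/19229) = 9407/10000 ≈ 0.940700
step 3 [1.5y] swap r/2=772/28457: DF=(1 − 772/28457·(0.982200+0.940700))/(1+772/28457) = 2307/2500 ≈ 0.922800
step 4 [2y] zero: DF = P = 8969/10000 ≈ 0.896900

1 1/2 4911/5000
2 1 9407/10000
3 3/2 2307/2500
4 2 8969/10000
f(0.5y,2y) = ((4911/5000)/(8969/10000) − 1)/(3/2) = 1706/26907 ≈ 6.3404%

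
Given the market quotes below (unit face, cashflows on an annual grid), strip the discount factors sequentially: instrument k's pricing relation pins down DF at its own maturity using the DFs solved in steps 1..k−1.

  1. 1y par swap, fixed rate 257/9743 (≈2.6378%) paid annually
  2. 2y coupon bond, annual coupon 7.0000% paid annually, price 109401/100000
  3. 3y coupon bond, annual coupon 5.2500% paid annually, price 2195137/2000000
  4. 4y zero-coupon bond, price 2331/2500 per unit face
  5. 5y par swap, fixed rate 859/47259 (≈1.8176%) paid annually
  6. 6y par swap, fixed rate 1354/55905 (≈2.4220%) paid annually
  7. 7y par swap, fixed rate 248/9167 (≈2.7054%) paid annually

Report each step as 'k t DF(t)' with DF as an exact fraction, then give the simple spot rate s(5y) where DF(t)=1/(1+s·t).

step 1 [1y] swap r/1=257/9743: DF=(1 − 257/9743·(0))/(1+257/9743) = 9743/10000 ≈ 0.974300
step 2 [2y] bond c/1=7/100: DF=(109401/100000 − 7/100·(0.974300))/(1+7/100) = 9587/10000 ≈ 0.958700
step 3 [3y] bond c/1=21/400: DF=(2195137/2000000 − 21/400·(0.974300+0.958700))/(1+21/400) = 1183/1250 ≈ 0.946400
step 4 [4y] zero: DF = P = 2331/2500 ≈ 0.932400
step 5 [5y] swap r/1=859/47259: DF=(1 − 859/47259·(0.974300+0.958700+0.946400+0.932400))/(1+859/47259) = 9141/10000 ≈ 0.914100
step 6 [6y] swap r/1=1354/55905: DF=(1 − 1354/55905·(0.974300+0.958700+0.946400+0.932400+0.914100))/(1+1354/55905) = 4323/5000 ≈ 0.864600
step 7 [7y] swap r/1=248/9167: DF=(1 − 248/9167·(0.974300+0.958700+0.946400+0.932400+0.914100+0.864600))/(1+248/9167) = 1033/1250 ≈ 0.826400

1 1 9743/10000
2 2 9587/10000
3 3 1183/1250
4 4 2331/2500
5 5 9141/10000
6 6 4323/5000
7 7 1033/1250
s(5y) = (1/(9141/10000) − 1)/(5) = 859/45705 ≈ 1.8794%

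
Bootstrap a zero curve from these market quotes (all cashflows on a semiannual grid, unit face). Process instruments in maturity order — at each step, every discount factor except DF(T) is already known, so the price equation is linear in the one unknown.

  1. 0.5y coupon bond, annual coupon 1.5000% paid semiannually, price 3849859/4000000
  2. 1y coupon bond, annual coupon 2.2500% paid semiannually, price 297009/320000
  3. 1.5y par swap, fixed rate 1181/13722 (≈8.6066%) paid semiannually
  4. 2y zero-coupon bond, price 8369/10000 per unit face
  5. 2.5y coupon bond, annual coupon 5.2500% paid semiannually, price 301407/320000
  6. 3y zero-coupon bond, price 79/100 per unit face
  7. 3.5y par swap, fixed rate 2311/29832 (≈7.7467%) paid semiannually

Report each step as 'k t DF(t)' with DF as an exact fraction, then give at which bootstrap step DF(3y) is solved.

step 1 [0.5y] bond c/2=3/400: DF=(3849859/4000000 − 3/400·(0))/(1+3/400) = 9553/10000 ≈ 0.955300
step 2 [1y] bond c/2=9/800: DF=(297009/320000 − 9/800·(0.955300))/(1+9/800) = 567/625 ≈ 0.907200
step 3 [1.5y] swap r/2=1181/27444: DF=(1 − 1181/27444·(0.955300+0.907200))/(1+1181/27444) = 8819/10000 ≈ 0.881900
step 4 [2y] zero: DF = P = 8369/10000 ≈ 0.836900
step 5 [2.5y] bond c/2=21/800: DF=(301407/320000 − 21/800·(0.955300+0.907200+0.881900+0.836900))/(1+21/800) = 4131/5000 ≈ 0.826200
step 6 [3y] zero: DF = P = 79/100 ≈ 0.790000
step 7 [3.5y] swap r/2=2311/59664: DF=(1 − 2311/59664·(0.955300+0.907200+0.881900+0.836900+0.826200+0.790000))/(1+2311/59664) = 7689/10000 ≈ 0.768900

1 1/2 9553/10000
2 1 567/625
3 3/2 8819/10000
4 2 8369/10000
5 5/2 4131/5000
6 3 79/100
7 7/2 7689/10000
DF(3y) is solved at step 6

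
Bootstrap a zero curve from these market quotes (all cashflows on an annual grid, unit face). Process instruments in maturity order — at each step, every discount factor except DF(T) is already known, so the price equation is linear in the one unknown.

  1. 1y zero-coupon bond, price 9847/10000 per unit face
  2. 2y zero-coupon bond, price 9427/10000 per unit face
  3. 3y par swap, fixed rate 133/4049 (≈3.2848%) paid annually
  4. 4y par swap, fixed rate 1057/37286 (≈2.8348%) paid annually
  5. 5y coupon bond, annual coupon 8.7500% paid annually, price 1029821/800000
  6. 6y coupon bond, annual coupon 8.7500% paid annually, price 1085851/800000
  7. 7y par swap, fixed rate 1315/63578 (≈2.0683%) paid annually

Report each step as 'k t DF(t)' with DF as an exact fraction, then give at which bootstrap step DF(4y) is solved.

1 1 9847/10000
2 2 9427/10000
3 3 9069/10000
4 4 8943/10000
5 5 8837/10000
6 6 877/1000
7 7 1737/2000
DF(4y) is solved at step 4

step 1 [1y] zero: DF = P = 9847/10000 ≈ 0.984700
step 2 [2y] zero: DF = P = 9427/10000 ≈ 0.942700
step 3 [3y] swap r/1=133/4049: DF=(1 − 133/4049·(0.984700+0.942700))/(1+133/4049) = 9069/10000 ≈ 0.906900
step 4 [4y] swap r/1=1057/37286: DF=(1 − 1057/37286·(0.984700+0.942700+0.906900))/(1+1057/37286) = 8943/10000 ≈ 0.894300
step 5 [5y] bond c/1=7/80: DF=(1029821/800000 − 7/80·(0.984700+0.942700+0.906900+0.894300))/(1+7/80) = 8837/10000 ≈ 0.883700
step 6 [6y] bond c/1=7/80: DF=(1085851/800000 − 7/80·(0.984700+0.942700+0.906900+0.894300+0.883700))/(1+7/80) = 877/1000 ≈ 0.877000
step 7 [7y] swap r/1=1315/63578: DF=(1 − 1315/63578·(0.984700+0.942700+0.906900+0.894300+0.883700+0.877000))/(1+1315/63578) = 1737/2000 ≈ 0.868500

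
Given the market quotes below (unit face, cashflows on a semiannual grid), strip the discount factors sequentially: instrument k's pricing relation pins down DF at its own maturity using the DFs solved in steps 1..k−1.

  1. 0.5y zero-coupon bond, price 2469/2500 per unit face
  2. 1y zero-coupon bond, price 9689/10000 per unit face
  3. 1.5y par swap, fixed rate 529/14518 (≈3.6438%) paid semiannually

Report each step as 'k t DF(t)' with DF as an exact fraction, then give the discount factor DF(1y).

step 1 [0.5y] zero: DF = P = 2469/2500 ≈ 0.987600
step 2 [1y] zero: DF = P = 9689/10000 ≈ 0.968900
step 3 [1.5y] swap r/2=529/29036: DF=(1 − 529/29036·(0.987600+0.968900))/(1+529/29036) = 9471/10000 ≈ 0.947100

1 1/2 2469/2500
2 1 9689/10000
3 3/2 9471/10000
DF(1y) = 9689/10000 ≈ 0.968900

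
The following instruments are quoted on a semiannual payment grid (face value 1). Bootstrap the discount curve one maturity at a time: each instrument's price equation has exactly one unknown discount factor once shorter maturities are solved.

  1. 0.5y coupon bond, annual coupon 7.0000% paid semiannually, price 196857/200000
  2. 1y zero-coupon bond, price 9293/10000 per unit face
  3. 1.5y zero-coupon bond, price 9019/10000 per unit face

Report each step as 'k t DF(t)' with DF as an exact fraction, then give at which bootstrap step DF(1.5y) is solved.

step 1 [0.5y] bond c/2=7/200: DF=(196857/200000 − 7/200·(0))/(1+7/200) = 951/1000 ≈ 0.951000
step 2 [1y] zero: DF = P = 9293/10000 ≈ 0.929300
step 3 [1.5y] zero: DF = P = 9019/10000 ≈ 0.901900

1 1/2 951/1000
2 1 9293/10000
3 3/2 9019/10000
DF(1.5y) is solved at step 3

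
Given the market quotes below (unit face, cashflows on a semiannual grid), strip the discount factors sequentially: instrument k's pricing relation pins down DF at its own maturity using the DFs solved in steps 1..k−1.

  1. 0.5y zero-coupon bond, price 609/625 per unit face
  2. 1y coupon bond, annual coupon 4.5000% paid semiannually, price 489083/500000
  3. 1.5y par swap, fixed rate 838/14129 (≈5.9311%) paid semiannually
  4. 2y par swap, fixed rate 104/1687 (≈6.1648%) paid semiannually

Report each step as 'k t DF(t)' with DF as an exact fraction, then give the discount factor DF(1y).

step 1 [0.5y] zero: DF = P = 609/625 ≈ 0.974400
step 2 [1y] bond c/2=9/400: DF=(489083/500000 − 9/400·(0.974400))/(1+9/400) = 1169/1250 ≈ 0.935200
step 3 [1.5y] swap r/2=419/14129: DF=(1 − 419/14129·(0.974400+0.935200))/(1+419/14129) = 4581/5000 ≈ 0.916200
step 4 [2y] swap r/2=52/1687: DF=(1 − 52/1687·(0.974400+0.935200+0.916200))/(1+52/1687) = 1107/1250 ≈ 0.885600

1 1/2 609/625
2 1 1169/1250
3 3/2 4581/5000
4 2 1107/1250
DF(1y) = 1169/1250 ≈ 0.935200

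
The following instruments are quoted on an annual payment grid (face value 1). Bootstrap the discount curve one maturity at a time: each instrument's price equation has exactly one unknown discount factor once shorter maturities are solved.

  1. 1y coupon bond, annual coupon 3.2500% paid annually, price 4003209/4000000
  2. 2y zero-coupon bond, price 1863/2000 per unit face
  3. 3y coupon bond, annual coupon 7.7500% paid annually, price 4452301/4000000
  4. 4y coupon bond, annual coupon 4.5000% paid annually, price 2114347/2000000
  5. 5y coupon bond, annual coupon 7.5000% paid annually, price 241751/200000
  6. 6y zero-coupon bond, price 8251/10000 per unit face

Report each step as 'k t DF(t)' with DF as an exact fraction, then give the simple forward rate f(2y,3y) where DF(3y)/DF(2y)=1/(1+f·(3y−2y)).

step 1 [1y] bond c/1=13/400: DF=(4003209/4000000 − 13/400·(0))/(1+13/400) = 9693/10000 ≈ 0.969300
step 2 [2y] zero: DF = P = 1863/2000 ≈ 0.931500
step 3 [3y] bond c/1=31/400: DF=(4452301/4000000 − 31/400·(0.969300+0.931500))/(1+31/400) = 8963/10000 ≈ 0.896300
step 4 [4y] bond c/1=9/200: DF=(2114347/2000000 − 9/200·(0.969300+0.931500+0.896300))/(1+9/200) = 557/625 ≈ 0.891200
step 5 [5y] bond c/1=3/40: DF=(241751/200000 − 3/40·(0.969300+0.931500+0.896300+0.891200))/(1+3/40) = 8671/10000 ≈ 0.867100
step 6 [6y] zero: DF = P = 8251/10000 ≈ 0.825100

1 1 9693/10000
2 2 1863/2000
3 3 8963/10000
4 4 557/625
5 5 8671/10000
6 6 8251/10000
f(2y,3y) = ((1863/2000)/(8963/10000) − 1)/(1) = 352/8963 ≈ 3.9273%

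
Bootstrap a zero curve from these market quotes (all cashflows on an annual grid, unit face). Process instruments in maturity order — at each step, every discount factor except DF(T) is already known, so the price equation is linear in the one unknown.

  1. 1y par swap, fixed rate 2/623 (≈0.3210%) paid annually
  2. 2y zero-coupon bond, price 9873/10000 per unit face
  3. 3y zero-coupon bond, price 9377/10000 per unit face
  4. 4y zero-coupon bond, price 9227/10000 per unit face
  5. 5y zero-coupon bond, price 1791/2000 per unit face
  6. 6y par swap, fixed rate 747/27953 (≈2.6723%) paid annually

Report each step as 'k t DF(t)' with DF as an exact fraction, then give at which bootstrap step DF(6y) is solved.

step 1 [1y] swap r/1=2/623: DF=(1 − 2/623·(0))/(1+2/623) = 623/625 ≈ 0.996800
step 2 [2y] zero: DF = P = 9873/10000 ≈ 0.987300
step 3 [3y] zero: DF = P = 9377/10000 ≈ 0.937700
step 4 [4y] zero: DF = P = 9227/10000 ≈ 0.922700
step 5 [5y] zero: DF = P = 1791/2000 ≈ 0.895500
step 6 [6y] swap r/1=747/27953: DF=(1 − 747/27953·(0.996800+0.987300+0.937700+0.922700+0.895500))/(1+747/27953) = 4253/5000 ≈ 0.850600

1 1 623/625
2 2 9873/10000
3 3 9377/10000
4 4 9227/10000
5 5 1791/2000
6 6 4253/5000
DF(6y) is solved at step 6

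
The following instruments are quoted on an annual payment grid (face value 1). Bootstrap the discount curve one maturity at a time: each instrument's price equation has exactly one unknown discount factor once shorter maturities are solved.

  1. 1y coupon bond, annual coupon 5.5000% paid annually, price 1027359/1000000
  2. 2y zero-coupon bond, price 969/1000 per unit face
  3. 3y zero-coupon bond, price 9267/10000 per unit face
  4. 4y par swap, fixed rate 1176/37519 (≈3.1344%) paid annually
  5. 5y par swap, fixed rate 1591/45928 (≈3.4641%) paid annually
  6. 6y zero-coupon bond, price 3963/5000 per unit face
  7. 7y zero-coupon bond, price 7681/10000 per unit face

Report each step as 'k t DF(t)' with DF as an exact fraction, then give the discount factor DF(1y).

step 1 [1y] bond c/1=11/200: DF=(1027359/1000000 − 11/200·(0))/(1+11/200) = 4869/5000 ≈ 0.973800
step 2 [2y] zero: DF = P = 969/1000 ≈ 0.969000
step 3 [3y] zero: DF = P = 9267/10000 ≈ 0.926700
step 4 [4y] swap r/1=1176/37519: DF=(1 − 1176/37519·(0.973800+0.969000+0.926700))/(1+1176/37519) = 1103/1250 ≈ 0.882400
step 5 [5y] swap r/1=1591/45928: DF=(1 − 1591/45928·(0.973800+0.969000+0.926700+0.882400))/(1+1591/45928) = 8409/10000 ≈ 0.840900
step 6 [6y] zero: DF = P = 3963/5000 ≈ 0.792600
step 7 [7y] zero: DF = P = 7681/10000 ≈ 0.768100

1 1 4869/5000
2 2 969/1000
3 3 9267/10000
4 4 1103/1250
5 5 8409/10000
6 6 3963/5000
7 7 7681/10000
DF(1y) = 4869/5000 ≈ 0.973800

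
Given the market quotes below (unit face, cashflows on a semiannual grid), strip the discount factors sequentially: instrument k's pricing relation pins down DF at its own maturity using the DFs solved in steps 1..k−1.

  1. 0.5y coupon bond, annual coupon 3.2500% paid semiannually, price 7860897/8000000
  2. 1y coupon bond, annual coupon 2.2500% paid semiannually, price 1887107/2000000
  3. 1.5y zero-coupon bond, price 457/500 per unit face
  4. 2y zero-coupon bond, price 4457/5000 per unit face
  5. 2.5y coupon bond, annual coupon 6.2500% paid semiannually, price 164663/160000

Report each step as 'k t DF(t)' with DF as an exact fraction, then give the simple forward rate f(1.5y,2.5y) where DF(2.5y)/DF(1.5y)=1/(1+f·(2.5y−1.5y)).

1 1/2 9669/10000
2 1 9223/10000
3 3/2 457/500
4 2 4457/5000
5 5/2 443/500
f(1.5y,2.5y) = ((457/500)/(443/500) − 1)/(1) = 14/443 ≈ 3.1603%

step 1 [0.5y] bond c/2=13/800: DF=(7860897/8000000 − 13/800·(0))/(1+13/800) = 9669/10000 ≈ 0.966900
step 2 [1y] bond c/2=9/800: DF=(1887107/2000000 − 9/800·(0.966900))/(1+9/800) = 9223/10000 ≈ 0.922300
step 3 [1.5y] zero: DF = P = 457/500 ≈ 0.914000
step 4 [2y] zero: DF = P = 4457/5000 ≈ 0.891400
step 5 [2.5y] bond c/2=1/32: DF=(164663/160000 − 1/32·(0.966900+0.922300+0.914000+0.891400))/(1+1/32) = 443/500 ≈ 0.886000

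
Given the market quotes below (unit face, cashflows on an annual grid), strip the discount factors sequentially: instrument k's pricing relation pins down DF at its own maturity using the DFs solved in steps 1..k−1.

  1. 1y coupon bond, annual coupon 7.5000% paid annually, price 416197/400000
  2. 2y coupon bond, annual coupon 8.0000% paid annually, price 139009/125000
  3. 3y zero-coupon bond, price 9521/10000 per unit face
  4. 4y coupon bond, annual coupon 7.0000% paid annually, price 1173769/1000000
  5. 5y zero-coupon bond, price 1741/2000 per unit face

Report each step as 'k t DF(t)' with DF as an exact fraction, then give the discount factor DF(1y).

step 1 [1y] bond c/1=3/40: DF=(416197/400000 − 3/40·(0))/(1+3/40) = 9679/10000 ≈ 0.967900
step 2 [2y] bond c/1=2/25: DF=(139009/125000 − 2/25·(0.967900))/(1+2/25) = 479/500 ≈ 0.958000
step 3 [3y] zero: DF = P = 9521/10000 ≈ 0.952100
step 4 [4y] bond c/1=7/100: DF=(1173769/1000000 − 7/100·(0.967900+0.958000+0.952100))/(1+7/100) = 9087/10000 ≈ 0.908700
step 5 [5y] zero: DF = P = 1741/2000 ≈ 0.870500

1 1 9679/10000
2 2 479/500
3 3 9521/10000
4 4 9087/10000
5 5 1741/2000
DF(1y) = 9679/10000 ≈ 0.967900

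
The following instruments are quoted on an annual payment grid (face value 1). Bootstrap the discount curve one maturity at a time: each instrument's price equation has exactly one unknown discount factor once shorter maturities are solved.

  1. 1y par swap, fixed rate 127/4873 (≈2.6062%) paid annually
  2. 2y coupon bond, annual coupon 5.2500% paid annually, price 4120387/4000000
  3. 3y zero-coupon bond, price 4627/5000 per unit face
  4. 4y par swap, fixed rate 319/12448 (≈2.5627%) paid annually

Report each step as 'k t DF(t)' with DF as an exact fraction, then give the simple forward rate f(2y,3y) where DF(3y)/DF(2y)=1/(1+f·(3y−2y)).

step 1 [1y] swap r/1=127/4873: DF=(1 − 127/4873·(0))/(1+127/4873) = 4873/5000 ≈ 0.974600
step 2 [2y] bond c/1=21/400: DF=(4120387/4000000 − 21/400·(0.974600))/(1+21/400) = 9301/10000 ≈ 0.930100
step 3 [3y] zero: DF = P = 4627/5000 ≈ 0.925400
step 4 [4y] swap r/1=319/12448: DF=(1 − 319/12448·(0.974600+0.930100+0.925400))/(1+319/12448) = 9043/10000 ≈ 0.904300

1 1 4873/5000
2 2 9301/10000
3 3 4627/5000
4 4 9043/10000
f(2y,3y) = ((9301/10000)/(4627/5000) − 1)/(1) = 47/9254 ≈ 0.5079%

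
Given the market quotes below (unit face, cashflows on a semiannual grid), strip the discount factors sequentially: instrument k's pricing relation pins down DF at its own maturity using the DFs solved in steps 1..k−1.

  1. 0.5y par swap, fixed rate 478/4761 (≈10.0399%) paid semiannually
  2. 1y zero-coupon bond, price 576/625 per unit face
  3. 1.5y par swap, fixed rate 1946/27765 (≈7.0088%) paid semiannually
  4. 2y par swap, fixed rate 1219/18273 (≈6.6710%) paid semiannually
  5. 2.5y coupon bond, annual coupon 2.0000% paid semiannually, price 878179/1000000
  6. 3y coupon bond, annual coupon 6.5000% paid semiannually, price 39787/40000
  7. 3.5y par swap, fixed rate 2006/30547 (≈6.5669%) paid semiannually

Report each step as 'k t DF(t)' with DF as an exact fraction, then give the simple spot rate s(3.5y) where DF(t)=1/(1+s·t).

step 1 [0.5y] swap r/2=239/4761: DF=(1 − 239/4761·(0))/(1+239/4761) = 4761/5000 ≈ 0.952200
step 2 [1y] zero: DF = P = 576/625 ≈ 0.921600
step 3 [1.5y] swap r/2=973/27765: DF=(1 − 973/27765·(0.952200+0.921600))/(1+973/27765) = 9027/10000 ≈ 0.902700
step 4 [2y] swap r/2=1219/36546: DF=(1 − 1219/36546·(0.952200+0.921600+0.902700))/(1+1219/36546) = 8781/10000 ≈ 0.878100
step 5 [2.5y] bond c/2=1/100: DF=(878179/1000000 − 1/100·(0.952200+0.921600+0.902700+0.878100))/(1+1/100) = 8333/10000 ≈ 0.833300
step 6 [3y] bond c/2=13/400: DF=(39787/40000 − 13/400·(0.952200+0.921600+0.902700+0.878100+0.833300))/(1+13/400) = 8221/10000 ≈ 0.822100
step 7 [3.5y] swap r/2=1003/30547: DF=(1 − 1003/30547·(0.952200+0.921600+0.902700+0.878100+0.833300+0.822100))/(1+1003/30547) = 3997/5000 ≈ 0.799400

1 1/2 4761/5000
2 1 576/625
3 3/2 9027/10000
4 2 8781/10000
5 5/2 8333/10000
6 3 8221/10000
7 7/2 3997/5000
s(3.5y) = (1/(3997/5000) − 1)/(7/2) = 2006/27979 ≈ 7.1697%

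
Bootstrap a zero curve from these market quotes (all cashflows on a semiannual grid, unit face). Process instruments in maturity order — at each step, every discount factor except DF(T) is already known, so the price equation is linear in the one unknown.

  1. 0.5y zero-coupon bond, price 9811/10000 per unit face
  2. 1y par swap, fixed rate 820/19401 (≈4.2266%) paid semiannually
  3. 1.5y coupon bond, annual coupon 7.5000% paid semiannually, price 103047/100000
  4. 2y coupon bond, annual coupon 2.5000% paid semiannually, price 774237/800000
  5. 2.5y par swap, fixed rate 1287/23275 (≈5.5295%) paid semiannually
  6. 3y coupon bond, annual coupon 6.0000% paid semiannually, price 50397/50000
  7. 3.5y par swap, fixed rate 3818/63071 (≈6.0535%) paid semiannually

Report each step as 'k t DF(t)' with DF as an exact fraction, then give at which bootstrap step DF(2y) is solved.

step 1 [0.5y] zero: DF = P = 9811/10000 ≈ 0.981100
step 2 [1y] swap r/2=410/19401: DF=(1 − 410/19401·(0.981100))/(1+410/19401) = 959/1000 ≈ 0.959000
step 3 [1.5y] bond c/2=3/80: DF=(103047/100000 − 3/80·(0.981100+0.959000))/(1+3/80) = 9231/10000 ≈ 0.923100
step 4 [2y] bond c/2=1/80: DF=(774237/800000 − 1/80·(0.981100+0.959000+0.923100))/(1+1/80) = 1841/2000 ≈ 0.920500
step 5 [2.5y] swap r/2=1287/46550: DF=(1 − 1287/46550·(0.981100+0.959000+0.923100+0.920500))/(1+1287/46550) = 8713/10000 ≈ 0.871300
step 6 [3y] bond c/2=3/100: DF=(50397/50000 − 3/100·(0.981100+0.959000+0.923100+0.920500+0.871300))/(1+3/100) = 843/1000 ≈ 0.843000
step 7 [3.5y] swap r/2=1909/63071: DF=(1 − 1909/63071·(0.981100+0.959000+0.923100+0.920500+0.871300+0.843000))/(1+1909/63071) = 8091/10000 ≈ 0.809100

1 1/2 9811/10000
2 1 959/1000
3 3/2 9231/10000
4 2 1841/2000
5 5/2 8713/10000
6 3 843/1000
7 7/2 8091/10000
DF(2y) is solved at step 4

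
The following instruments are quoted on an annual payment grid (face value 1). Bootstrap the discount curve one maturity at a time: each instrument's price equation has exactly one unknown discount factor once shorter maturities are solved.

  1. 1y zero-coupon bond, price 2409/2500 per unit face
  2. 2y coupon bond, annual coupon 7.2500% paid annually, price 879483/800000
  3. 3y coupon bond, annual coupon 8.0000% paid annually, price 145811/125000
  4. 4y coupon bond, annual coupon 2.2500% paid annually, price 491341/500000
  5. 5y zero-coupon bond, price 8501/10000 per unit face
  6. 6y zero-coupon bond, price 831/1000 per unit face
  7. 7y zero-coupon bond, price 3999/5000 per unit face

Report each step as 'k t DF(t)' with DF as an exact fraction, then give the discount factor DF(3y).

1 1 2409/2500
2 2 9599/10000
3 3 586/625
4 4 8981/10000
5 5 8501/10000
6 6 831/1000
7 7 3999/5000
DF(3y) = 586/625 ≈ 0.937600

step 1 [1y] zero: DF = P = 2409/2500 ≈ 0.963600
step 2 [2y] bond c/1=29/400: DF=(879483/800000 − 29/400·(0.963600))/(1+29/400) = 9599/10000 ≈ 0.959900
step 3 [3y] bond c/1=2/25: DF=(145811/125000 − 2/25·(0.963600+0.959900))/(1+2/25) = 586/625 ≈ 0.937600
step 4 [4y] bond c/1=9/400: DF=(491341/500000 − 9/400·(0.963600+0.959900+0.937600))/(1+9/400) = 8981/10000 ≈ 0.898100
step 5 [5y] zero: DF = P = 8501/10000 ≈ 0.850100
step 6 [6y] zero: DF = P = 831/1000 ≈ 0.831000
step 7 [7y] zero: DF = P = 3999/5000 ≈ 0.799800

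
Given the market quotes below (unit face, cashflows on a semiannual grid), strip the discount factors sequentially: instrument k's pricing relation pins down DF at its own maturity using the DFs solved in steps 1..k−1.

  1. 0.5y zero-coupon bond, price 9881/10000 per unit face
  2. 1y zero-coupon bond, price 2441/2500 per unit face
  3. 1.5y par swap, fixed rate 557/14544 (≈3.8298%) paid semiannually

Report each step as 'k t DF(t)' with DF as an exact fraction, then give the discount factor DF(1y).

step 1 [0.5y] zero: DF = P = 9881/10000 ≈ 0.988100
step 2 [1y] zero: DF = P = 2441/2500 ≈ 0.976400
step 3 [1.5y] swap r/2=557/29088: DF=(1 − 557/29088·(0.988100+0.976400))/(1+557/29088) = 9443/10000 ≈ 0.944300

1 1/2 9881/10000
2 1 2441/2500
3 3/2 9443/10000
DF(1y) = 2441/2500 ≈ 0.976400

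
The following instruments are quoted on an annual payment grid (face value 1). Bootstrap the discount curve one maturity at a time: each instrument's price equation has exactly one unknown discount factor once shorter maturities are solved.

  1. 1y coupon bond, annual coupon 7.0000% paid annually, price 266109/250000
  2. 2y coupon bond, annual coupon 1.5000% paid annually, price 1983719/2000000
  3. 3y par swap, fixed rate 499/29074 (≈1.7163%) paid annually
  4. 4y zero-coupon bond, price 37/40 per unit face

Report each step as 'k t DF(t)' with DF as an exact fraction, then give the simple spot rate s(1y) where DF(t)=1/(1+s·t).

step 1 [1y] bond c/1=7/100: DF=(266109/250000 − 7/100·(0))/(1+7/100) = 2487/2500 ≈ 0.994800
step 2 [2y] bond c/1=3/200: DF=(1983719/2000000 − 3/200·(0.994800))/(1+3/200) = 77/80 ≈ 0.962500
step 3 [3y] swap r/1=499/29074: DF=(1 − 499/29074·(0.994800+0.962500))/(1+499/29074) = 9501/10000 ≈ 0.950100
step 4 [4y] zero: DF = P = 37/40 ≈ 0.925000

1 1 2487/2500
2 2 77/80
3 3 9501/10000
4 4 37/40
s(1y) = (1/(2487/2500) − 1)/(1) = 13/2487 ≈ 0.5227%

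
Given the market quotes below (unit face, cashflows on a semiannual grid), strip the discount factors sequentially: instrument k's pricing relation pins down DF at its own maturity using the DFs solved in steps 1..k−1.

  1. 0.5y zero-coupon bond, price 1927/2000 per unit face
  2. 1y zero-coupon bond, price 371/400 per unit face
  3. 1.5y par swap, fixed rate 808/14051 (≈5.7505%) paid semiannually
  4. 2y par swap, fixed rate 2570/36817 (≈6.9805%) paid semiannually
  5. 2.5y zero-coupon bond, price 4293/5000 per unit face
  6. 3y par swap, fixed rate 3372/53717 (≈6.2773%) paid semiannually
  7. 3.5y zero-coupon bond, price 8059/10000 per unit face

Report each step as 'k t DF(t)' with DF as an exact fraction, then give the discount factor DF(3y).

step 1 [0.5y] zero: DF = P = 1927/2000 ≈ 0.963500
step 2 [1y] zero: DF = P = 371/400 ≈ 0.927500
step 3 [1.5y] swap r/2=404/14051: DF=(1 − 404/14051·(0.963500+0.927500))/(1+404/14051) = 1149/1250 ≈ 0.919200
step 4 [2y] swap r/2=1285/36817: DF=(1 − 1285/36817·(0.963500+0.927500+0.919200))/(1+1285/36817) = 1743/2000 ≈ 0.871500
step 5 [2.5y] zero: DF = P = 4293/5000 ≈ 0.858600
step 6 [3y] swap r/2=1686/53717: DF=(1 − 1686/53717·(0.963500+0.927500+0.919200+0.871500+0.858600))/(1+1686/53717) = 4157/5000 ≈ 0.831400
step 7 [3.5y] zero: DF = P = 8059/10000 ≈ 0.805900

1 1/2 1927/2000
2 1 371/400
3 3/2 1149/1250
4 2 1743/2000
5 5/2 4293/5000
6 3 4157/5000
7 7/2 8059/10000
DF(3y) = 4157/5000 ≈ 0.831400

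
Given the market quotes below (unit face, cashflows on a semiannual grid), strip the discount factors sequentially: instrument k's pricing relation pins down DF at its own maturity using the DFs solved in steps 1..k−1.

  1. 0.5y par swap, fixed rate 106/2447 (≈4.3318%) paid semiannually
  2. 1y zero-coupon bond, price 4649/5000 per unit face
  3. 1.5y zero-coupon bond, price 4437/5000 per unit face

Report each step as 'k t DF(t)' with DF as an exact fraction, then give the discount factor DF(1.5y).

step 1 [0.5y] swap r/2=53/2447: DF=(1 − 53/2447·(0))/(1+53/2447) = 2447/2500 ≈ 0.978800
step 2 [1y] zero: DF = P = 4649/5000 ≈ 0.929800
step 3 [1.5y] zero: DF = P = 4437/5000 ≈ 0.887400

1 1/2 2447/2500
2 1 4649/5000
3 3/2 4437/5000
DF(1.5y) = 4437/5000 ≈ 0.887400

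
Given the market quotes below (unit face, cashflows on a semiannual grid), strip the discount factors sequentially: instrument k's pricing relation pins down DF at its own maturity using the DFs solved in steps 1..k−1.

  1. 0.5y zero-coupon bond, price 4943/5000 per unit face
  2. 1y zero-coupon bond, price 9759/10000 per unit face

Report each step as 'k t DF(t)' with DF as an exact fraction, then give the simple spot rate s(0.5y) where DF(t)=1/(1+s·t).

step 1 [0.5y] zero: DF = P = 4943/5000 ≈ 0.988600
step 2 [1y] zero: DF = P = 9759/10000 ≈ 0.975900

1 1/2 4943/5000
2 1 9759/10000
s(0.5y) = (1/(4943/5000) − 1)/(1/2) = 114/4943 ≈ 2.3063%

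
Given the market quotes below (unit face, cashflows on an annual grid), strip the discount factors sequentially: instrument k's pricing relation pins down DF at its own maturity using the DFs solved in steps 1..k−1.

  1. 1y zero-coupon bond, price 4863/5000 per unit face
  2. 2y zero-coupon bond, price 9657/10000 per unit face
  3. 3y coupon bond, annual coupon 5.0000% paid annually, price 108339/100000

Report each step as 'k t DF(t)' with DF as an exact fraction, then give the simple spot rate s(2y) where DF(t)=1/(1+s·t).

1 1 4863/5000
2 2 9657/10000
3 3 1879/2000
s(2y) = (1/(9657/10000) − 1)/(2) = 343/19314 ≈ 1.7759%

step 1 [1y] zero: DF = P = 4863/5000 ≈ 0.972600
step 2 [2y] zero: DF = P = 9657/10000 ≈ 0.965700
step 3 [3y] bond c/1=1/20: DF=(108339/100000 − 1/20·(0.972600+0.965700))/(1+1/20) = 1879/2000 ≈ 0.939500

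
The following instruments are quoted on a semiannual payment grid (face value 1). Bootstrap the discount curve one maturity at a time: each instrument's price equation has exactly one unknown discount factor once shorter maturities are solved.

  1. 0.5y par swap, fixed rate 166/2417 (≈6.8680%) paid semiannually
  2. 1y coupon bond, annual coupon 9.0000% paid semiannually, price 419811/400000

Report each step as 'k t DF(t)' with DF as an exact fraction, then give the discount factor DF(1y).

step 1 [0.5y] swap r/2=83/2417: DF=(1 − 83/2417·(0))/(1+83/2417) = 2417/2500 ≈ 0.966800
step 2 [1y] bond c/2=9/200: DF=(419811/400000 − 9/200·(0.966800))/(1+9/200) = 9627/10000 ≈ 0.962700

1 1/2 2417/2500
2 1 9627/10000
DF(1y) = 9627/10000 ≈ 0.962700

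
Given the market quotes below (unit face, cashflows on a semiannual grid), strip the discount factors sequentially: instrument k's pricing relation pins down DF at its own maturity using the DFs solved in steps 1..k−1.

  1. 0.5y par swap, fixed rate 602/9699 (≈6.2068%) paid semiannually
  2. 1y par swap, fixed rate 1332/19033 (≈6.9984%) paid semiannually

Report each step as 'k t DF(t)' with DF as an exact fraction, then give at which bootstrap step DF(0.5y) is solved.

1 1/2 9699/10000
2 1 4667/5000
DF(0.5y) is solved at step 1

step 1 [0.5y] swap r/2=301/9699: DF=(1 − 301/9699·(0))/(1+301/9699) = 9699/10000 ≈ 0.969900
step 2 [1y] swap r/2=666/19033: DF=(1 − 666/19033·(0.969900))/(1+666/19033) = 4667/5000 ≈ 0.933400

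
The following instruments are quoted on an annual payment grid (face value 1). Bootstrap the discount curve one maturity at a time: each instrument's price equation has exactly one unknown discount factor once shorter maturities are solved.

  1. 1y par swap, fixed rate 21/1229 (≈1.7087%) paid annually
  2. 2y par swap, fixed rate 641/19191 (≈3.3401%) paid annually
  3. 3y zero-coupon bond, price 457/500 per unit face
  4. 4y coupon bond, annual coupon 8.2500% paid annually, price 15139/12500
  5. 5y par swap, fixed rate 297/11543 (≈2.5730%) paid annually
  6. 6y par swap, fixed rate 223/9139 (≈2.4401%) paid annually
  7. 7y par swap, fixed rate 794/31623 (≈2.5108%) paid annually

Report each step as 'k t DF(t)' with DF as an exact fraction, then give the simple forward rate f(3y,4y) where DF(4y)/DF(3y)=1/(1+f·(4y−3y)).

1 1 1229/1250
2 2 9359/10000
3 3 457/500
4 4 9029/10000
5 5 2203/2500
6 6 4331/5000
7 7 2103/2500
f(3y,4y) = ((457/500)/(9029/10000) − 1)/(1) = 111/9029 ≈ 1.2294%

step 1 [1y] swap r/1=21/1229: DF=(1 − 21/1229·(0))/(1+21/1229) = 1229/1250 ≈ 0.983200
step 2 [2y] swap r/1=641/19191: DF=(1 − 641/19191·(0.983200))/(1+641/19191) = 9359/10000 ≈ 0.935900
step 3 [3y] zero: DF = P = 457/500 ≈ 0.914000
step 4 [4y] bond c/1=33/400: DF=(15139/12500 − 33/400·(0.983200+0.935900+0.914000))/(1+33/400) = 9029/10000 ≈ 0.902900
step 5 [5y] swap r/1=297/11543: DF=(1 − 297/11543·(0.983200+0.935900+0.914000+0.902900))/(1+297/11543) = 2203/2500 ≈ 0.881200
step 6 [6y] swap r/1=223/9139: DF=(1 − 223/9139·(0.983200+0.935900+0.914000+0.902900+0.881200))/(1+223/9139) = 4331/5000 ≈ 0.866200
step 7 [7y] swap r/1=794/31623: DF=(1 − 794/31623·(0.983200+0.935900+0.914000+0.902900+0.881200+0.866200))/(1+794/31623) = 2103/2500 ≈ 0.841200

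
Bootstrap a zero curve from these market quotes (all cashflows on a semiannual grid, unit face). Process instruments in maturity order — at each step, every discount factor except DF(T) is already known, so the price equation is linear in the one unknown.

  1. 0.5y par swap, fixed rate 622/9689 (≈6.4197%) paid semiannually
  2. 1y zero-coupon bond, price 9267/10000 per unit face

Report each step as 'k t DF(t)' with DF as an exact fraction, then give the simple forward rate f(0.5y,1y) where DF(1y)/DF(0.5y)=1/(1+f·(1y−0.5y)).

1 1/2 9689/10000
2 1 9267/10000
f(0.5y,1y) = ((9689/10000)/(9267/10000) − 1)/(1/2) = 844/9267 ≈ 9.1076%

step 1 [0.5y] swap r/2=311/9689: DF=(1 − 311/9689·(0))/(1+311/9689) = 9689/10000 ≈ 0.968900
step 2 [1y] zero: DF = P = 9267/10000 ≈ 0.926700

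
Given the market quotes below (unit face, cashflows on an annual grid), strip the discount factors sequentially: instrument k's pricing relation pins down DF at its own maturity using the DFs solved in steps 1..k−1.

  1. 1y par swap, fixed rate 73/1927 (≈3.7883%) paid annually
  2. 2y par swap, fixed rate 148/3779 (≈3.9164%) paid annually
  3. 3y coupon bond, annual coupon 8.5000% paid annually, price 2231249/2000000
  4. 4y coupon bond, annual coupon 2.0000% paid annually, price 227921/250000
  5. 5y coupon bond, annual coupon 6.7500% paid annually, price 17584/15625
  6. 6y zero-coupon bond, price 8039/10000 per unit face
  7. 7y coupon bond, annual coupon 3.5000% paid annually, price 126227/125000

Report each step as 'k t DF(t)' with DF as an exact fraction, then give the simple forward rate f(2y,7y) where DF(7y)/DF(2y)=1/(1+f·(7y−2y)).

1 1 1927/2000
2 2 463/500
3 3 4401/5000
4 4 1679/2000
5 5 413/500
6 6 8039/10000
7 7 1597/2000
f(2y,7y) = ((463/500)/(1597/2000) − 1)/(5) = 51/1597 ≈ 3.1935%

step 1 [1y] swap r/1=73/1927: DF=(1 − 73/1927·(0))/(1+73/1927) = 1927/2000 ≈ 0.963500
step 2 [2y] swap r/1=148/3779: DF=(1 − 148/3779·(0.963500))/(1+148/3779) = 463/500 ≈ 0.926000
step 3 [3y] bond c/1=17/200: DF=(2231249/2000000 − 17/200·(0.963500+0.926000))/(1+17/200) = 4401/5000 ≈ 0.880200
step 4 [4y] bond c/1=1/50: DF=(227921/250000 − 1/50·(0.963500+0.926000+0.880200))/(1+1/50) = 1679/2000 ≈ 0.839500
step 5 [5y] bond c/1=27/400: DF=(17584/15625 − 27/400·(0.963500+0.926000+0.880200+0.839500))/(1+27/400) = 413/500 ≈ 0.826000
step 6 [6y] zero: DF = P = 8039/10000 ≈ 0.803900
step 7 [7y] bond c/1=7/200: DF=(126227/125000 − 7/200·(0.963500+0.926000+0.880200+0.839500+0.826000+0.803900))/(1+7/200) = 1597/2000 ≈ 0.798500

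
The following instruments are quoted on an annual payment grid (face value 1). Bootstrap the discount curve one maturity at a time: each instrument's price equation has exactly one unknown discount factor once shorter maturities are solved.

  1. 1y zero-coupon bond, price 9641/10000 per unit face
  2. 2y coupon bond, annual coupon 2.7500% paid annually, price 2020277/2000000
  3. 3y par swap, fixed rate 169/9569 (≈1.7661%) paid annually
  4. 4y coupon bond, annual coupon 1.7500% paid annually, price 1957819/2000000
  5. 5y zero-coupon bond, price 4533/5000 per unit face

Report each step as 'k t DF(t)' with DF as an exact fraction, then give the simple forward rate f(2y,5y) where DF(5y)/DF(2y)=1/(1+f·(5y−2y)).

step 1 [1y] zero: DF = P = 9641/10000 ≈ 0.964100
step 2 [2y] bond c/1=11/400: DF=(2020277/2000000 − 11/400·(0.964100))/(1+11/400) = 9573/10000 ≈ 0.957300
step 3 [3y] swap r/1=169/9569: DF=(1 − 169/9569·(0.964100+0.957300))/(1+169/9569) = 9493/10000 ≈ 0.949300
step 4 [4y] bond c/1=7/400: DF=(1957819/2000000 − 7/400·(0.964100+0.957300+0.949300))/(1+7/400) = 9127/10000 ≈ 0.912700
step 5 [5y] zero: DF = P = 4533/5000 ≈ 0.906600

1 1 9641/10000
2 2 9573/10000
3 3 9493/10000
4 4 9127/10000
5 5 4533/5000
f(2y,5y) = ((9573/10000)/(4533/5000) − 1)/(3) = 169/9066 ≈ 1.8641%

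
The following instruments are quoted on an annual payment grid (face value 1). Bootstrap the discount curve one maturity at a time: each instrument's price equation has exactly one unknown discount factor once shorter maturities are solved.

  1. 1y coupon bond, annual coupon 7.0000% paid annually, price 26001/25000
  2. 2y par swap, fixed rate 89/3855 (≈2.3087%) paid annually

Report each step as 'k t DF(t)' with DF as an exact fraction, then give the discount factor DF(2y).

step 1 [1y] bond c/1=7/100: DF=(26001/25000 − 7/100·(0))/(1+7/100) = 243/250 ≈ 0.972000
step 2 [2y] swap r/1=89/3855: DF=(1 − 89/3855·(0.972000))/(1+89/3855) = 1911/2000 ≈ 0.955500

1 1 243/250
2 2 1911/2000
DF(2y) = 1911/2000 ≈ 0.955500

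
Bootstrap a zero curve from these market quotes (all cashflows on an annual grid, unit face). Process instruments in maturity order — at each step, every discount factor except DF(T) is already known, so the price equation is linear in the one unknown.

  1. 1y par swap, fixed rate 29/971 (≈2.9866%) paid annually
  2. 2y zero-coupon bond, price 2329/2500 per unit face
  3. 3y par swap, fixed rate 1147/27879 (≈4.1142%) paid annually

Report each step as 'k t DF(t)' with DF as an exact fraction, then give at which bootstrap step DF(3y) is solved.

1 1 971/1000
2 2 2329/2500
3 3 8853/10000
DF(3y) is solved at step 3

step 1 [1y] swap r/1=29/971: DF=(1 − 29/971·(0))/(1+29/971) = 971/1000 ≈ 0.971000
step 2 [2y] zero: DF = P = 2329/2500 ≈ 0.931600
step 3 [3y] swap r/1=1147/27879: DF=(1 − 1147/27879·(0.971000+0.931600))/(1+1147/27879) = 8853/10000 ≈ 0.885300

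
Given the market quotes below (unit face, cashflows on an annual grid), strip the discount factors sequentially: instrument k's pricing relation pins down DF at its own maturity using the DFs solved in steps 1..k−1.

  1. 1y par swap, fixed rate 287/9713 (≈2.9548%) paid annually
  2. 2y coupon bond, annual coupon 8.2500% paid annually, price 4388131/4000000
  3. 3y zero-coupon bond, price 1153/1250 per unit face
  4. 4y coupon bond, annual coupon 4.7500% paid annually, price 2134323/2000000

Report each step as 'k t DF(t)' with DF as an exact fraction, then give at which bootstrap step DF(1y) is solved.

1 1 9713/10000
2 2 4697/5000
3 3 1153/1250
4 4 8903/10000
DF(1y) is solved at step 1

step 1 [1y] swap r/1=287/9713: DF=(1 − 287/9713·(0))/(1+287/9713) = 9713/10000 ≈ 0.971300
step 2 [2y] bond c/1=33/400: DF=(4388131/4000000 − 33/400·(0.971300))/(1+33/400) = 4697/5000 ≈ 0.939400
step 3 [3y] zero: DF = P = 1153/1250 ≈ 0.922400
step 4 [4y] bond c/1=19/400: DF=(2134323/2000000 − 19/400·(0.971300+0.939400+0.922400))/(1+19/400) = 8903/10000 ≈ 0.890300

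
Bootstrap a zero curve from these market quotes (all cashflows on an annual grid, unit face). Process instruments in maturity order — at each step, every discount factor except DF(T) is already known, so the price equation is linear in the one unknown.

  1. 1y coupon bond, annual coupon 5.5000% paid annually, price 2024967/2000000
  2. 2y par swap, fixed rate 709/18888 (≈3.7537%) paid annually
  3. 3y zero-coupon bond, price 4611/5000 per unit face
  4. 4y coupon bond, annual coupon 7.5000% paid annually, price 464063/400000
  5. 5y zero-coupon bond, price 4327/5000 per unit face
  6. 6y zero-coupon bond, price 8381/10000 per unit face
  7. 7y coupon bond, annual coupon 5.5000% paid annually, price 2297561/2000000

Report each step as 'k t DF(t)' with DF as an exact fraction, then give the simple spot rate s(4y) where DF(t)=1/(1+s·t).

step 1 [1y] bond c/1=11/200: DF=(2024967/2000000 − 11/200·(0))/(1+11/200) = 9597/10000 ≈ 0.959700
step 2 [2y] swap r/1=709/18888: DF=(1 − 709/18888·(0.959700))/(1+709/18888) = 9291/10000 ≈ 0.929100
step 3 [3y] zero: DF = P = 4611/5000 ≈ 0.922200
step 4 [4y] bond c/1=3/40: DF=(464063/400000 − 3/40·(0.959700+0.929100+0.922200))/(1+3/40) = 8831/10000 ≈ 0.883100
step 5 [5y] zero: DF = P = 4327/5000 ≈ 0.865400
step 6 [6y] zero: DF = P = 8381/10000 ≈ 0.838100
step 7 [7y] bond c/1=11/200: DF=(2297561/2000000 − 11/200·(0.959700+0.929100+0.922200+0.883100+0.865400+0.838100))/(1+11/200) = 323/400 ≈ 0.807500

1 1 9597/10000
2 2 9291/10000
3 3 4611/5000
4 4 8831/10000
5 5 4327/5000
6 6 8381/10000
7 7 323/400
s(4y) = (1/(8831/10000) − 1)/(4) = 1169/35324 ≈ 3.3094%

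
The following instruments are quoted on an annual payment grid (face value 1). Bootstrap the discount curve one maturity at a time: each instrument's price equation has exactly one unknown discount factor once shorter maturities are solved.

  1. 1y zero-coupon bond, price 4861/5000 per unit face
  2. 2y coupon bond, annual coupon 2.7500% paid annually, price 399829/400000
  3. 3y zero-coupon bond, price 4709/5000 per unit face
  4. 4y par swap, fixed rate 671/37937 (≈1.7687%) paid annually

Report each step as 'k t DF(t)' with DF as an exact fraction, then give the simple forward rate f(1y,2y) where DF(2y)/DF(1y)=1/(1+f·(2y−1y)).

step 1 [1y] zero: DF = P = 4861/5000 ≈ 0.972200
step 2 [2y] bond c/1=11/400: DF=(399829/400000 − 11/400·(0.972200))/(1+11/400) = 2367/2500 ≈ 0.946800
step 3 [3y] zero: DF = P = 4709/5000 ≈ 0.941800
step 4 [4y] swap r/1=671/37937: DF=(1 − 671/37937·(0.972200+0.946800+0.941800))/(1+671/37937) = 9329/10000 ≈ 0.932900

1 1 4861/5000
2 2 2367/2500
3 3 4709/5000
4 4 9329/10000
f(1y,2y) = ((4861/5000)/(2367/2500) − 1)/(1) = 127/4734 ≈ 2.6827%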